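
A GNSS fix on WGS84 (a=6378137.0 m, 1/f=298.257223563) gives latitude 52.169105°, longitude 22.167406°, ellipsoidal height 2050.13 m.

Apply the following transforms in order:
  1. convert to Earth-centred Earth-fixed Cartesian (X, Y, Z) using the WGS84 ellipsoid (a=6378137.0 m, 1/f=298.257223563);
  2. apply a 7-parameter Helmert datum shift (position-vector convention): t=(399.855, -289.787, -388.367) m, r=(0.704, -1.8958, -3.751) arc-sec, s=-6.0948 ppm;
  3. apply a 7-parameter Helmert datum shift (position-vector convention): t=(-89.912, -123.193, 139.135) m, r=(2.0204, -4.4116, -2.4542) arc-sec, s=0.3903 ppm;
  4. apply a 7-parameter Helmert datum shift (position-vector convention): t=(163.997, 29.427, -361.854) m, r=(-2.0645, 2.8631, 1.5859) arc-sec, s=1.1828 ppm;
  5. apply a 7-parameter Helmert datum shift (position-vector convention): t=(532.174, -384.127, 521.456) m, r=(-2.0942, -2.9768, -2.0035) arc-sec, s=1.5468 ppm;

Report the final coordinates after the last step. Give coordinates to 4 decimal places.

X=3632413.3275 m, Y=1478735.3917 m, Z=5015983.2881 m

start: φ=52.169105°, λ=22.167406°, h=2050.130 m
→ ECEF (a=6378137.000, f=1/298.257223563): X=3631526.6488, Y=1479589.2071, Z=5015985.0612
→ Helmert 7p (PV): X=3631885.1749, Y=1479207.2422, Z=5015604.5502
→ Helmert 7p (PV): X=3631707.0065, Y=1478992.2845, Z=5015837.8108
→ Helmert 7p (PV): X=3631933.5510, Y=1479101.5873, Z=5015416.6757
→ Helmert 7p (PV): X=3632413.3275, Y=1478735.3917, Z=5015983.2881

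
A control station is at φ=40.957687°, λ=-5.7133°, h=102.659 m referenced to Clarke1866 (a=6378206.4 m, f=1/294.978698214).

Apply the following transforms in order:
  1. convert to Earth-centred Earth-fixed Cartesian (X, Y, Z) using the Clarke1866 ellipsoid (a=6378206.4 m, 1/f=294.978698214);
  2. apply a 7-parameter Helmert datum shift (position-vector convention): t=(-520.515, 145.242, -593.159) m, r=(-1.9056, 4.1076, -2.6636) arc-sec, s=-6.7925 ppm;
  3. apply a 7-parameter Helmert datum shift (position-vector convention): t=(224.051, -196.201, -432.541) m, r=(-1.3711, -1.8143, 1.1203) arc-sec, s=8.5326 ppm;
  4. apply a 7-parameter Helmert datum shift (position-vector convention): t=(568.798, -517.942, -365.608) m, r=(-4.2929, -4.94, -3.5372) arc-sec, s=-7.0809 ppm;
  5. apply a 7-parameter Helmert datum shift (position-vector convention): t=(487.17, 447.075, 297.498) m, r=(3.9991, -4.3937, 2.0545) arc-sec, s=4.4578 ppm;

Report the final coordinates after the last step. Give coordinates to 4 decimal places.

X=4800523.3996 m, Y=-480340.5693 m, Z=4157818.4250 m

start: φ=40.957687°, λ=-5.713300°, h=102.659 m
→ ECEF (a=6378206.400, f=1/294.978698214): X=4799917.0661, Y=-480220.7410, Z=4158743.7805
→ Helmert 7p (PV): X=4799440.5639, Y=-480095.7997, Z=4158031.2239
→ Helmert 7p (PV): X=4799671.6000, Y=-480242.3895, Z=4157679.5692
→ Helmert 7p (PV): X=4800098.6016, Y=-480752.7078, Z=4157409.4664
→ Helmert 7p (PV): X=4800523.3996, Y=-480340.5693, Z=4157818.4250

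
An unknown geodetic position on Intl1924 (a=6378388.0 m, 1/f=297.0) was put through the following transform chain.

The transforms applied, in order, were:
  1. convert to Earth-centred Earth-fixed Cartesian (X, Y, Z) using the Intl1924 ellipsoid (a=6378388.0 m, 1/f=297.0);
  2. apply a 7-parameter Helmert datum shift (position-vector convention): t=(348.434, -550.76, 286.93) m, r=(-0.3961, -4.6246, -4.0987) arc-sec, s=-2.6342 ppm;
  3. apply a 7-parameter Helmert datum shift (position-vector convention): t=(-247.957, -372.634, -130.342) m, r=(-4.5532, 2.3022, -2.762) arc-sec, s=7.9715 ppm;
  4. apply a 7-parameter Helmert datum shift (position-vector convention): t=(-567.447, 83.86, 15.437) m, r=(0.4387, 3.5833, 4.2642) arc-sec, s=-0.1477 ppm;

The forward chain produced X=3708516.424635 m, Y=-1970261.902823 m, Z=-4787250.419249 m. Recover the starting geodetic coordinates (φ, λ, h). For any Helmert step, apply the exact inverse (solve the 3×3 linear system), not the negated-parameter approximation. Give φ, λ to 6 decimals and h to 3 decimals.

start: X=3708516.4246, Y=-1970261.9028, Z=-4787250.4192 m
→ Helmert⁻¹: X=3709126.8486, Y=-1970432.9160, Z=-4787197.9363
→ Helmert⁻¹: X=3709425.0444, Y=-1969889.2350, Z=-4787031.5166
→ Helmert⁻¹: X=3709018.1749, Y=-1969260.7670, Z=-4787417.9978
→ geod (Bowring, a=6378388.000): φ=-48.93516700°, λ=-27.96555600°, h=1991.9550 m

φ=-48.935167°, λ=-27.965556°, h=1991.955 m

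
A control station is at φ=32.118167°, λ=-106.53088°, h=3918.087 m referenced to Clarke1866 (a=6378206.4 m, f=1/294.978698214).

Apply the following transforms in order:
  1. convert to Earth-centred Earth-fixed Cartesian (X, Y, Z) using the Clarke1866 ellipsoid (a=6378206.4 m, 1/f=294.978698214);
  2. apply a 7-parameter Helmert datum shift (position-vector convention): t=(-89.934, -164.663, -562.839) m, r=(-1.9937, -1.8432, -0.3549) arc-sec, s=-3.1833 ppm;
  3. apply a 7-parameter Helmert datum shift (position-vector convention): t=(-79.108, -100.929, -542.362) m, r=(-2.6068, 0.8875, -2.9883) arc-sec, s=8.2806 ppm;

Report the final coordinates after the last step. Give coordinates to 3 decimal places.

X=-1539747.935 m, Y=-5187092.757 m, Z=3372460.170 m

start: φ=32.118167°, λ=-106.530880°, h=3918.087 m
→ ECEF (a=6378206.400, f=1/294.978698214): X=-1539471.3392, Y=-5186900.9135, Z=3373439.6229
→ Helmert 7p (PV): X=-1539595.4424, Y=-5187013.8096, Z=3372902.4235
→ Helmert 7p (PV): X=-1539747.9349, Y=-5187092.7573, Z=3372460.1703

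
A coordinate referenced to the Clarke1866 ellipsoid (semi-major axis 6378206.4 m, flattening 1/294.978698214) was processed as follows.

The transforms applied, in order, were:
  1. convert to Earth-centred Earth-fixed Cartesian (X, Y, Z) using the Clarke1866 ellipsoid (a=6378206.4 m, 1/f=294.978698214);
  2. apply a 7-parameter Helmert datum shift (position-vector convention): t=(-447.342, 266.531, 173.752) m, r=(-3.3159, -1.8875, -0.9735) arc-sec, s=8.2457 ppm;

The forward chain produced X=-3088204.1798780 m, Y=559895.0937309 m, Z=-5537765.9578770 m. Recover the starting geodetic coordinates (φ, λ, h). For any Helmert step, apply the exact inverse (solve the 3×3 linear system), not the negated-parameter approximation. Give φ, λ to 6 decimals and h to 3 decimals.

φ=-60.627891°, λ=169.725997°, h=3362.264 m

start: X=-3088204.1799, Y=559895.0937, Z=-5537765.9579 m
→ Helmert⁻¹: X=-3087784.6951, Y=559698.4012, Z=-5537856.7925
→ geod (Bowring, a=6378206.400): φ=-60.62789100°, λ=169.72599700°, h=3362.2640 m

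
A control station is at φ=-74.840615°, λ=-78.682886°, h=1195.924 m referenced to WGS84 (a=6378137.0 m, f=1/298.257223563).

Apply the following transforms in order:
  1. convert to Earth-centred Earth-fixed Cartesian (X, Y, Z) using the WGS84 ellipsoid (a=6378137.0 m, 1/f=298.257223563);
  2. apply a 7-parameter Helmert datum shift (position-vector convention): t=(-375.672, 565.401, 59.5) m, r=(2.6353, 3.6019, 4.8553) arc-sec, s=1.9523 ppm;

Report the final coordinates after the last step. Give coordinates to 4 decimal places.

start: φ=-74.840615°, λ=-78.682886°, h=1195.924 m
→ ECEF (a=6378137.000, f=1/298.257223563): X=328396.8609, Y=-1640914.7713, Z=-6135291.6606
→ Helmert 7p (PV): X=327953.3181, Y=-1640266.4572, Z=-6135270.8380

X=327953.3181 m, Y=-1640266.4572 m, Z=-6135270.8380 m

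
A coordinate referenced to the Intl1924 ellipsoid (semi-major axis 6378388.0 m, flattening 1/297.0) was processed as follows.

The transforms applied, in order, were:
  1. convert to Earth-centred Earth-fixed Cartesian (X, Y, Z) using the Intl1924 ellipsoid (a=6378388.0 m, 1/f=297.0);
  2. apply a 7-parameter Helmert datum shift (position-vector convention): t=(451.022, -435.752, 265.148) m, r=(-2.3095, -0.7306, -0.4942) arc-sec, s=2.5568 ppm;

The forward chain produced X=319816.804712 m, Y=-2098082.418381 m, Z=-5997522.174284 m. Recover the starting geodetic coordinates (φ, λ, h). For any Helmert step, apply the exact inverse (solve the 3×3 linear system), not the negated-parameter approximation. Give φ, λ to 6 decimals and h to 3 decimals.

φ=-70.639710°, λ=-81.343379°, h=2735.108 m

start: X=319816.8047, Y=-2098082.4184, Z=-5997522.1743 m
→ Helmert⁻¹: X=319348.7474, Y=-2097573.3820, Z=-5997796.6044
→ geod (Bowring, a=6378388.000): φ=-70.63971000°, λ=-81.34337900°, h=2735.1080 m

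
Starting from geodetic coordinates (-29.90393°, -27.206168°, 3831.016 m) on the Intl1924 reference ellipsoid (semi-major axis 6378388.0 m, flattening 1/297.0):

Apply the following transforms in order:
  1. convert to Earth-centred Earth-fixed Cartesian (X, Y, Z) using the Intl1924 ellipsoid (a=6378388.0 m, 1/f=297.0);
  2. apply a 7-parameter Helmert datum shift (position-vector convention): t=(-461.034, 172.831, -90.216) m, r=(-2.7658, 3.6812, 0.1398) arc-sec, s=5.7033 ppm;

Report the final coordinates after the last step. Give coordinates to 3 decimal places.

X=4924055.573 m, Y=-2531422.338 m, Z=-3163264.164 m

start: φ=-29.903930°, λ=-27.206168°, h=3831.016 m
→ ECEF (a=6378388.000, f=1/297.0): X=4924543.2574, Y=-2531541.6548, Z=-3163101.9646
→ Helmert 7p (PV): X=4924055.5733, Y=-2531422.3385, Z=-3163264.1638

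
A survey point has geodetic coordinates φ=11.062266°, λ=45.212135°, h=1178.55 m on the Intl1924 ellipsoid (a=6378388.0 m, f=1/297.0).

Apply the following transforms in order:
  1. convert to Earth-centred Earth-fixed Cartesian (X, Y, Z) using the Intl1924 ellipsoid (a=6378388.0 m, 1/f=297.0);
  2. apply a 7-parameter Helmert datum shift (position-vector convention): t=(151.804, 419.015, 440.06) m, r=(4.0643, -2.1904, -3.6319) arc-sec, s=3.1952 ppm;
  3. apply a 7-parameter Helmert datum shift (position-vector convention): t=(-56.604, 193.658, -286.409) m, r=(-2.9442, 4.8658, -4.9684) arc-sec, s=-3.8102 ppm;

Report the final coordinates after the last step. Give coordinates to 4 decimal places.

X=4411633.8780 m, Y=4444546.8169 m, Z=1216126.2407 m

start: φ=11.062266°, λ=45.212135°, h=1178.550 m
→ ECEF (a=6378388.000, f=1/297.0): X=4411340.2983, Y=4444127.4118, Z=1216006.4336
→ Helmert 7p (PV): X=4411571.5363, Y=4444458.9911, Z=1216584.7934
→ Helmert 7p (PV): X=4411633.8780, Y=4444546.8169, Z=1216126.2407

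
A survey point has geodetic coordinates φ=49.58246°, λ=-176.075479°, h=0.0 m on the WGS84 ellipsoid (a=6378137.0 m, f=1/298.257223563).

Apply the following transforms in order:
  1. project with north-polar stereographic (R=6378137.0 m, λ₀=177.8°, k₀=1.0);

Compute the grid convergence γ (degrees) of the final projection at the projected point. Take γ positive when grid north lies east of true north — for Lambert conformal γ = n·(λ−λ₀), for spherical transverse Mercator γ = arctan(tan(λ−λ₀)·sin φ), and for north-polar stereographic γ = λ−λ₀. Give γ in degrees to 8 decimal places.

start: φ=49.582460°, λ=-176.075479°, h=0.000 m
→ into stereo (λ₀=177.8°): φ=49.58246000°, λ−λ₀=6.12452100°
convergence γ = 6.12452100°

6.12452100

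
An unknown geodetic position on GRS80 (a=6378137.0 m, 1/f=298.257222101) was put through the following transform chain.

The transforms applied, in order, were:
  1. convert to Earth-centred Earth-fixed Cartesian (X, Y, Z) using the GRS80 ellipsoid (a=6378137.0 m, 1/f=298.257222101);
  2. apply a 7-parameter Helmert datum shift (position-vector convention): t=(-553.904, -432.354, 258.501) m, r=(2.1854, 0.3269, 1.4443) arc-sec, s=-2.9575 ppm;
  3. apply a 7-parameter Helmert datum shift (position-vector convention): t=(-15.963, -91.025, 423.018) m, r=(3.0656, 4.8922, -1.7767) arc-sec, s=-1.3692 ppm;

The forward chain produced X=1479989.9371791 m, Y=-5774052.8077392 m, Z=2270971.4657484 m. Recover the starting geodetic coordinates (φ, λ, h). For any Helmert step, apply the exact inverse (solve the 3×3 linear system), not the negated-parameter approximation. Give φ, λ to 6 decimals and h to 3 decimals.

start: X=1479989.9372, Y=-5774052.8077, Z=2270971.4657 m
→ Helmert⁻¹: X=1480003.8054, Y=-5773923.1924, Z=2270672.4740
→ Helmert⁻¹: X=1480518.0628, Y=-5773494.2244, Z=2270484.2051
→ geod (Bowring, a=6378137.000): φ=20.98185900°, λ=-75.61734900°, h=2693.3400 m

φ=20.981859°, λ=-75.617349°, h=2693.340 m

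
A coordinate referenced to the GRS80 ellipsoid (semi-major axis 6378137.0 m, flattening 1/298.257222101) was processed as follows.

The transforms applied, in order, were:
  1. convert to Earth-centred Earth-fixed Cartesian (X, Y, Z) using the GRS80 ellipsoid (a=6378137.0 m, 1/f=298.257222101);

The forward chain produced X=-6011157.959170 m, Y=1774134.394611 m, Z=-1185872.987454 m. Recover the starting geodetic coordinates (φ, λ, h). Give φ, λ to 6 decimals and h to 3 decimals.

φ=-10.784772°, λ=163.556551°, h=1309.948 m

start: X=-6011157.9592, Y=1774134.3946, Z=-1185872.9875 m
→ geod (Bowring, a=6378137.000): φ=-10.78477200°, λ=163.55655100°, h=1309.9480 m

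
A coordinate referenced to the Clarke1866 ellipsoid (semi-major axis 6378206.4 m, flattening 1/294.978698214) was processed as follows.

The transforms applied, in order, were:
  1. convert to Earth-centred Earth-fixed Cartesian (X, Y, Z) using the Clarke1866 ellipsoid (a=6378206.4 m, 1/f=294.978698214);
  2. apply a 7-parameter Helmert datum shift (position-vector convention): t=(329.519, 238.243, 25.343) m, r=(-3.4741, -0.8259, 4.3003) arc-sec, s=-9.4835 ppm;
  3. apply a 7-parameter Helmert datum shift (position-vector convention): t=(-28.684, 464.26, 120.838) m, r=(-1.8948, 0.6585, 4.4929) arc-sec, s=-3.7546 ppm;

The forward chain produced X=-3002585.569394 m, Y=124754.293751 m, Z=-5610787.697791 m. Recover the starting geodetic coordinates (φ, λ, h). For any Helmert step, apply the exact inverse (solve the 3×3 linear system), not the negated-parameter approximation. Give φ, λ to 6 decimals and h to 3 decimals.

start: X=-3002585.5694, Y=124754.2938, Z=-5610787.6978 m
→ Helmert⁻¹: X=-3002547.5361, Y=124407.4460, Z=-5610938.0454
→ Helmert⁻¹: X=-3002925.4080, Y=124327.4925, Z=-5611002.4825
→ geod (Bowring, a=6378206.400): φ=-61.98611700°, λ=177.62918700°, h=3861.3620 m

φ=-61.986117°, λ=177.629187°, h=3861.362 m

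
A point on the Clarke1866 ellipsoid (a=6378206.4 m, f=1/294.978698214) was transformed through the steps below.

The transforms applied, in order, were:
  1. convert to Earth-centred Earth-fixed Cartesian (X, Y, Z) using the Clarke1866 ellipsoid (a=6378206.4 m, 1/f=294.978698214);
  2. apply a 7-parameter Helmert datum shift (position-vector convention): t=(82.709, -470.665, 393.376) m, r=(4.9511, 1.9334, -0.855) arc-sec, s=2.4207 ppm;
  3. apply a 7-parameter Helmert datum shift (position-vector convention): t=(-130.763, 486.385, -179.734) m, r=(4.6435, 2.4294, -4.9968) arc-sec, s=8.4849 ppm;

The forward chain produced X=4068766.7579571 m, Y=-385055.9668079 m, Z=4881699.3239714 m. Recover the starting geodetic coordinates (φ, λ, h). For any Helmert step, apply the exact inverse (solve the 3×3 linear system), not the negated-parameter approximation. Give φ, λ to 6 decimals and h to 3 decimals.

φ=50.255288°, λ=-5.401698°, h=972.228 m

start: X=4068766.7580, Y=-385055.9668, Z=4881699.3240 m
→ Helmert⁻¹: X=4068814.8325, Y=-385330.6100, Z=4881894.2335
→ Helmert⁻¹: X=4068678.1126, Y=-384724.9736, Z=4881536.4130
→ geod (Bowring, a=6378206.400): φ=50.25528800°, λ=-5.40169800°, h=972.2280 m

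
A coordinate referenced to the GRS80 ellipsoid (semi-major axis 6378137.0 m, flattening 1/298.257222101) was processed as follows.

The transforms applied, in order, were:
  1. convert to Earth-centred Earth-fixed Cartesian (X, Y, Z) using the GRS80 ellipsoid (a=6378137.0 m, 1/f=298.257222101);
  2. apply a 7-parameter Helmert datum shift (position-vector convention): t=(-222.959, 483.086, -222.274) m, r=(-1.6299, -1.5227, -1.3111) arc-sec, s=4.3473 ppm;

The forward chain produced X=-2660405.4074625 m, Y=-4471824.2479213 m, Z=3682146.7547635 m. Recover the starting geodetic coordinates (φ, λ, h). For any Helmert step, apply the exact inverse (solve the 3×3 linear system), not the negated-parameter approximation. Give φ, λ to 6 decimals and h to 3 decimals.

start: X=-2660405.4075, Y=-4471824.2479, Z=3682146.7548 m
→ Helmert⁻¹: X=-2660115.2720, Y=-4472333.8980, Z=3682337.3178
→ geod (Bowring, a=6378137.000): φ=35.46650000°, λ=-120.74390800°, h=3784.5200 m

φ=35.466500°, λ=-120.743908°, h=3784.520 m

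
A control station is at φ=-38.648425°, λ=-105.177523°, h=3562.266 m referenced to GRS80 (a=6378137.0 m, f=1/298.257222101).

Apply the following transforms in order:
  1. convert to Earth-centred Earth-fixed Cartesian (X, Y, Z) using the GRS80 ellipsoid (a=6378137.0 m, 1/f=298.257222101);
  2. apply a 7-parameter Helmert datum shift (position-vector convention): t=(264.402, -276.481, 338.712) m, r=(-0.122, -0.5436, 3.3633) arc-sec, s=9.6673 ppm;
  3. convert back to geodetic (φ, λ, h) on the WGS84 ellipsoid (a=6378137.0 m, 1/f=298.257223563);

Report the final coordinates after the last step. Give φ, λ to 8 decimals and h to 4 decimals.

start: φ=-38.648425°, λ=-105.177523°, h=3562.266 m
→ ECEF (a=6378137.000, f=1/298.257222101): X=-1306586.1533, Y=-4816503.0606, Z=-3964135.3346
→ Helmert 7p (PV): X=-1306245.3977, Y=-4816849.7539, Z=-3963835.5397
→ geod (Bowring, a=6378137.000): φ=-38.64493712°, λ=-105.17270546°, h=3566.7032 m

φ=-38.64493712°, λ=-105.17270546°, h=3566.7032 m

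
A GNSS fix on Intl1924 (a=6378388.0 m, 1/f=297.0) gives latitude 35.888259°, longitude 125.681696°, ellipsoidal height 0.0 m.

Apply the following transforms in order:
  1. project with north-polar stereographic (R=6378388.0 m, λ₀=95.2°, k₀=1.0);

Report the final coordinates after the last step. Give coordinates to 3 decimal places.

start: φ=35.888259°, λ=125.681696°, h=0.000 m
→ stereo (R=6378388.0, λ₀=95.2°): E=3305112.5180, N=-5615068.7943

E=3305112.518 m, N=-5615068.794 m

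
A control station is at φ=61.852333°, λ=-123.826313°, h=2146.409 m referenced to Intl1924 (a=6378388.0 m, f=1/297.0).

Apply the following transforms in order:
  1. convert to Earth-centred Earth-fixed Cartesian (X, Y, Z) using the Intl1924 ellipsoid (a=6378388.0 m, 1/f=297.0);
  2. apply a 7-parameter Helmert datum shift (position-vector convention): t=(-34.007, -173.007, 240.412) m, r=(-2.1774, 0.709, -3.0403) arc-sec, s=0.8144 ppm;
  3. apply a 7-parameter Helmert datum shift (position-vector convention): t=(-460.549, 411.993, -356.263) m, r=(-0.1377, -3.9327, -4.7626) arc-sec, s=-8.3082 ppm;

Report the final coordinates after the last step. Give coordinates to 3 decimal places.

X=-1680651.171 m, Y=-2506658.690 m, Z=5602629.993 m

start: φ=61.852333°, λ=-123.826313°, h=2146.409 m
→ ECEF (a=6378388.000, f=1/297.0): X=-1679986.7928, Y=-2507042.9035, Z=5602785.9505
→ Helmert 7p (PV): X=-1680039.8627, Y=-2507134.0447, Z=5603063.1653
→ Helmert 7p (PV): X=-1680651.1707, Y=-2506658.6900, Z=5602629.9928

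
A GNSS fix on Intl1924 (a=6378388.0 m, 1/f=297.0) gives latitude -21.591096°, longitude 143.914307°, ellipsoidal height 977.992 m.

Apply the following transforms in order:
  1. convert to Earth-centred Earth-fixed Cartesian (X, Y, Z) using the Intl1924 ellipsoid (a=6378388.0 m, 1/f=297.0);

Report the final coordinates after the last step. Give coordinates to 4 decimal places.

X=-4795849.0685 m, Y=3495359.2864 m, Z=-2332762.4008 m

start: φ=-21.591096°, λ=143.914307°, h=977.992 m
→ ECEF (a=6378388.000, f=1/297.0): X=-4795849.0685, Y=3495359.2864, Z=-2332762.4008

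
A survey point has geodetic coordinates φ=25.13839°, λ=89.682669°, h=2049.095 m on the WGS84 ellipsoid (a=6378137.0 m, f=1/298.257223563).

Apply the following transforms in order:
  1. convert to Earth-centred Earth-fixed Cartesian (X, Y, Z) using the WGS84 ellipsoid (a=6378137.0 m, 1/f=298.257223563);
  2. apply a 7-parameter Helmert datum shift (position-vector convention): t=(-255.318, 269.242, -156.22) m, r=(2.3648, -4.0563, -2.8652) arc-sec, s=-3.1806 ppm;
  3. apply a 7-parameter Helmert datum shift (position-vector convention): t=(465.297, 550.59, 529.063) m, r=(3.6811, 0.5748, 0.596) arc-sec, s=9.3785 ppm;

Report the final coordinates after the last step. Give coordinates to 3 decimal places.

X=32237.014 m, Y=5780061.319 m, Z=2694390.276 m

start: φ=25.138390°, λ=89.682669°, h=2049.095 m
→ ECEF (a=6378137.000, f=1/298.257223563): X=32008.7282, Y=5779284.9766, Z=2693830.7938
→ Helmert 7p (PV): X=31780.6121, Y=5779504.5080, Z=2693732.8939
→ Helmert 7p (PV): X=32237.0139, Y=5780061.3188, Z=2694390.2762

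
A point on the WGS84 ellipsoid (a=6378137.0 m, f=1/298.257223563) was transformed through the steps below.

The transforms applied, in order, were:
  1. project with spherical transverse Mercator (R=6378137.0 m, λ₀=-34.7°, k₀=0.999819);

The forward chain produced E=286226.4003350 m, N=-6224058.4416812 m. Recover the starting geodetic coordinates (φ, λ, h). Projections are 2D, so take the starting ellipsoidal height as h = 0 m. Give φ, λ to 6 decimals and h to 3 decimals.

φ=-55.836642°, λ=-30.118616°, h=0.000 m

start: E=286226.4003, N=-6224058.4417 m
→ tm⁻¹: φ=-55.83664200°, λ=-30.11861600°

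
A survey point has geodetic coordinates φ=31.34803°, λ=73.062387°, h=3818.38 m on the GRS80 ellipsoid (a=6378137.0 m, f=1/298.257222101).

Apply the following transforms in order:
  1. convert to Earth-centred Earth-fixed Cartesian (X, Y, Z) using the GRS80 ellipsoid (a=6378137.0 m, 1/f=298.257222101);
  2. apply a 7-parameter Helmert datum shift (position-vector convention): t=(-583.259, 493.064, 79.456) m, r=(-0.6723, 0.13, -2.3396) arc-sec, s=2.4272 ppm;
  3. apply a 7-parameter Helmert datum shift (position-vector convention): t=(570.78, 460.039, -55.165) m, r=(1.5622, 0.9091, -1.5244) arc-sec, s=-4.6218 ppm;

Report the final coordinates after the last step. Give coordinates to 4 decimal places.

start: φ=31.348030°, λ=73.062387°, h=3818.380 m
→ ECEF (a=6378137.000, f=1/298.257222101): X=1589287.5282, Y=5218641.9624, Z=3300894.8749
→ Helmert 7p (PV): X=1588769.4008, Y=5219140.4252, Z=3300964.3314
→ Helmert 7p (PV): X=1589385.9584, Y=5219539.6000, Z=3300926.4360

X=1589385.9584 m, Y=5219539.6000 m, Z=3300926.4360 m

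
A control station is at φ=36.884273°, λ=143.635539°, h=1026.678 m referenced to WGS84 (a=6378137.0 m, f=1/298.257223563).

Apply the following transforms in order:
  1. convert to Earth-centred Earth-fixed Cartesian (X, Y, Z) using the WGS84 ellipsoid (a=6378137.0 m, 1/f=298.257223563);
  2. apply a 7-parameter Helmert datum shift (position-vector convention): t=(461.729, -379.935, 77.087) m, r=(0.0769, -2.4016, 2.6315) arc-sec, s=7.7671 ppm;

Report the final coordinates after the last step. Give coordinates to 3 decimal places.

X=-4113359.325 m, Y=3028538.643 m, Z=3807804.605 m

start: φ=36.884273°, λ=143.635539°, h=1026.678 m
→ ECEF (a=6378137.000, f=1/298.257223563): X=-4113706.1245, Y=3028948.9539, Z=3807744.7113
→ Helmert 7p (PV): X=-4113359.3253, Y=3028538.6429, Z=3807804.6053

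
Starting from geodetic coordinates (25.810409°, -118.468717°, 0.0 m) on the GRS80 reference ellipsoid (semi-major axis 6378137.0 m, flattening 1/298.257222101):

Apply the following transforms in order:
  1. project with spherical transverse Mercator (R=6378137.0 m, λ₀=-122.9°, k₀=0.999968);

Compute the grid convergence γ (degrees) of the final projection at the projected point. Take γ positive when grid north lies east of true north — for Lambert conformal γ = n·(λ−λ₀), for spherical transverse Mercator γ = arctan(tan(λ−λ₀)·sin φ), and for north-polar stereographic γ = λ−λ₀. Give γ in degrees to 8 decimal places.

1.93247988

start: φ=25.810409°, λ=-118.468717°, h=0.000 m
→ into tm (λ₀=-122.9°): φ=25.81040900°, λ−λ₀=4.43128300°
convergence γ = 1.93247988°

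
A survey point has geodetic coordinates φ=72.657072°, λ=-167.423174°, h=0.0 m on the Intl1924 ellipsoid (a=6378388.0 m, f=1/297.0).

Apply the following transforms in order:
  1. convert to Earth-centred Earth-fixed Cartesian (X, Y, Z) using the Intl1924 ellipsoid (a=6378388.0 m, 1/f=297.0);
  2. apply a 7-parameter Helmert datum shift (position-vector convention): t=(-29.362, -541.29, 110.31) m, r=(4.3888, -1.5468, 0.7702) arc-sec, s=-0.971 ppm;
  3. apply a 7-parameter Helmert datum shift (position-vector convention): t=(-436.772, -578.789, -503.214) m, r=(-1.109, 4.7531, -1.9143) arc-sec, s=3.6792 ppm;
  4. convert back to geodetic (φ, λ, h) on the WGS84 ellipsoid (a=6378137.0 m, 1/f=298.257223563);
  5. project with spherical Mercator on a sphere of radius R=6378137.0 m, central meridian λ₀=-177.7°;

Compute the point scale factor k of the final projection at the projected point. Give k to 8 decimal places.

start: φ=72.657072°, λ=-167.423174°, h=0.000 m
→ ECEF (a=6378388.000, f=1/297.0): X=-1861421.4728, Y=-415286.5743, Z=6066088.4741
→ Helmert 7p (PV): X=-1861492.9668, Y=-415963.4828, Z=6066170.0987
→ Helmert 7p (PV): X=-1861800.6607, Y=-416493.9106, Z=6065734.3356
→ geod (Bowring, a=6378137.000): φ=72.65024177°, λ=-167.39026486°, h=18.5628 m
→ into merc (λ₀=-177.7°): φ=72.65024177°, λ−λ₀=10.30973514°
scale k = 3.35340999

3.35340999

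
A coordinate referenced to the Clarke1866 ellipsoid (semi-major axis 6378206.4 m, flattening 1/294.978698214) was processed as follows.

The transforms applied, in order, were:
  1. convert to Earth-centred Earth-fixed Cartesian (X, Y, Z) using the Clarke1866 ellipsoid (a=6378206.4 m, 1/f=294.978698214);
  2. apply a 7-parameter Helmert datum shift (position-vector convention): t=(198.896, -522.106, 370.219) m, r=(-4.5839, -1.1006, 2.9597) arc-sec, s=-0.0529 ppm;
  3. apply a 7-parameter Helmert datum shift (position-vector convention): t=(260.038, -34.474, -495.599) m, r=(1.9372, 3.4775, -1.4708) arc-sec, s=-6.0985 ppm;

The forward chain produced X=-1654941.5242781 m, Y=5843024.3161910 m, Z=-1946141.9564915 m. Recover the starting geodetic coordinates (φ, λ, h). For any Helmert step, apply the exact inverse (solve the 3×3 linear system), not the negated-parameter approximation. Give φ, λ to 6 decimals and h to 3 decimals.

start: X=-1654941.5243, Y=5843024.3162, Z=-1946141.9565 m
→ Helmert⁻¹: X=-1655220.5174, Y=5843064.3475, Z=-1945741.0061
→ Helmert⁻¹: X=-1655346.0336, Y=5843653.7613, Z=-1945972.6296
→ geod (Bowring, a=6378206.400): φ=-17.87877500°, λ=105.81596400°, h=1532.5680 m

φ=-17.878775°, λ=105.815964°, h=1532.568 m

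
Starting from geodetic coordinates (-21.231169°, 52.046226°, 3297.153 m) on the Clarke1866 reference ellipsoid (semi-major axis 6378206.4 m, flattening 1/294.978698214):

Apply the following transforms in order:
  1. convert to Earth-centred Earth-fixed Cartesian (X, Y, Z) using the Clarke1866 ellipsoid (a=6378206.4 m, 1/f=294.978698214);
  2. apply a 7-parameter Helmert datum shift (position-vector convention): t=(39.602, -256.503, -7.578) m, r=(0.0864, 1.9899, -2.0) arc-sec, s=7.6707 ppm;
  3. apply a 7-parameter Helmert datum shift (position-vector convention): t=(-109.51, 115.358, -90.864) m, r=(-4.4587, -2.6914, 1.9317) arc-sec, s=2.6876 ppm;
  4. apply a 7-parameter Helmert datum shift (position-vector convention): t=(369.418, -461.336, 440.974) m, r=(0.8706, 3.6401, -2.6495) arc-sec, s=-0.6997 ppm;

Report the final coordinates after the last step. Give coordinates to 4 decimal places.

start: φ=-21.231169°, λ=52.046226°, h=3297.153 m
→ ECEF (a=6378206.400, f=1/294.978698214): X=3660024.0529, Y=4692415.6851, Z=-2296329.6822
→ Helmert 7p (PV): X=3660115.0756, Y=4692160.6492, Z=-2296388.2188
→ Helmert 7p (PV): X=3660001.4236, Y=4692273.2557, Z=-2296538.9240
→ Helmert 7p (PV): X=3660388.0250, Y=4691771.3166, Z=-2296141.1287

X=3660388.0250 m, Y=4691771.3166 m, Z=-2296141.1287 m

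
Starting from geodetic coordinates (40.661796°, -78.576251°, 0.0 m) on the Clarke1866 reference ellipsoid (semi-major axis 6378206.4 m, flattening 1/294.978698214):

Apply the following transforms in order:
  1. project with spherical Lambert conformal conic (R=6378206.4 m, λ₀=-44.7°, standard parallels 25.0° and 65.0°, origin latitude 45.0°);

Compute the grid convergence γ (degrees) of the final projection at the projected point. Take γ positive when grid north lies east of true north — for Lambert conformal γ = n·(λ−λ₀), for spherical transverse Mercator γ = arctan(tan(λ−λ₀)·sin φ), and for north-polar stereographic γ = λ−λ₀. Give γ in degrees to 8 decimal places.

start: φ=40.661796°, λ=-78.576251°, h=0.000 m
→ into lcc (λ₀=-44.7°): φ=40.66179600°, λ−λ₀=-33.87625100°
convergence γ = -24.48373938°

-24.48373938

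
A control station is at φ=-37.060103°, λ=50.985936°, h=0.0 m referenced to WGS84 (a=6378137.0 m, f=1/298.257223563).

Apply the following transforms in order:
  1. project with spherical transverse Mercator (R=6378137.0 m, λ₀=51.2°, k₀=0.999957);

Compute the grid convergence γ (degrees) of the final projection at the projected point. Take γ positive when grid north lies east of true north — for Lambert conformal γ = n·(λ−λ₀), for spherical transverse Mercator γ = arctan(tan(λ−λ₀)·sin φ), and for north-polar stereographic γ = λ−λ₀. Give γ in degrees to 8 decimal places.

start: φ=-37.060103°, λ=50.985936°, h=0.000 m
→ into tm (λ₀=51.2°): φ=-37.06010300°, λ−λ₀=-0.21406400°
convergence γ = 0.12900658°

0.12900658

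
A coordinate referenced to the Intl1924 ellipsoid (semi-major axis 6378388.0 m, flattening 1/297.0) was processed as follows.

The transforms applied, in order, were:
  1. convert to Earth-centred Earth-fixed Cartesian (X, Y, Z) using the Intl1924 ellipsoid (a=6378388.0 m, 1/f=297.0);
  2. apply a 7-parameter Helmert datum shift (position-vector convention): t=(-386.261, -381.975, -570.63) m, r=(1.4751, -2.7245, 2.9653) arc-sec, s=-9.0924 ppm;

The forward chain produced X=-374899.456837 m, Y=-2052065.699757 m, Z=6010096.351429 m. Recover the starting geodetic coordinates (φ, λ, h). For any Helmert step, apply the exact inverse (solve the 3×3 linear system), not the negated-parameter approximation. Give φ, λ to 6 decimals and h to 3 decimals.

φ=70.984067°, λ=-100.343734°, h=3063.963 m

start: X=-374899.4568, Y=-2052065.6998, Z=6010096.3514 m
→ Helmert⁻¹: X=-374466.7017, Y=-2051654.0105, Z=6010741.2519
→ geod (Bowring, a=6378388.000): φ=70.98406700°, λ=-100.34373400°, h=3063.9630 m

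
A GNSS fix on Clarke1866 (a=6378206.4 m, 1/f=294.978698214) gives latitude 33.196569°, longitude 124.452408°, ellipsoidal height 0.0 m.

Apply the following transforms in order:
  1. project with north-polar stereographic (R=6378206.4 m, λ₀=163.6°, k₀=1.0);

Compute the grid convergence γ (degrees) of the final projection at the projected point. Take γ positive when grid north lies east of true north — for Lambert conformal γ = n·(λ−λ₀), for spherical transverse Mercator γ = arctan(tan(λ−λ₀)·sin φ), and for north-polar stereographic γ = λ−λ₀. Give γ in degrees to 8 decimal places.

-39.14759200

start: φ=33.196569°, λ=124.452408°, h=0.000 m
→ into stereo (λ₀=163.6°): φ=33.19656900°, λ−λ₀=-39.14759200°
convergence γ = -39.14759200°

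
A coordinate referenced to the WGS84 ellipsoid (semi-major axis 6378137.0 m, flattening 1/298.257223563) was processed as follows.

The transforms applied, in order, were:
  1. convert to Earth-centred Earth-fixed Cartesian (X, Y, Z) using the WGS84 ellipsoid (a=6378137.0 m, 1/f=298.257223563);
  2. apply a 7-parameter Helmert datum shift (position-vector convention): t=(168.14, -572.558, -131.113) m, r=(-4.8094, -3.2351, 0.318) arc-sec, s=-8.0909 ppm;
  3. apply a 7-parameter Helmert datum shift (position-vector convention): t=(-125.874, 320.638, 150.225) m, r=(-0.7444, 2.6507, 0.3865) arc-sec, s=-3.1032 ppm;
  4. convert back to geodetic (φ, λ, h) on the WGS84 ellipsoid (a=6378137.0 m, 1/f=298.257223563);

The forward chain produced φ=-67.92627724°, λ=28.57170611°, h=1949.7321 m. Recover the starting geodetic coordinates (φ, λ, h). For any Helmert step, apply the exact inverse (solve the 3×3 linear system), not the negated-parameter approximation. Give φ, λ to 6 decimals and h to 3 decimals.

start: φ=-67.926277°, λ=28.571706°, h=1949.732 m
→ ECEF (a=6378137.000, f=1/298.257223563): X=2111723.6879, Y=1149996.6904, Z=-5889814.6516
→ Helmert⁻¹: X=2111933.9612, Y=1149696.9193, Z=-5889951.8649
→ Helmert⁻¹: X=2111692.3030, Y=1150412.8605, Z=-5889874.7027
→ geod (Bowring, a=6378137.000): φ=-67.92505500°, λ=28.58077200°, h=2069.8340 m

φ=-67.925055°, λ=28.580772°, h=2069.834 m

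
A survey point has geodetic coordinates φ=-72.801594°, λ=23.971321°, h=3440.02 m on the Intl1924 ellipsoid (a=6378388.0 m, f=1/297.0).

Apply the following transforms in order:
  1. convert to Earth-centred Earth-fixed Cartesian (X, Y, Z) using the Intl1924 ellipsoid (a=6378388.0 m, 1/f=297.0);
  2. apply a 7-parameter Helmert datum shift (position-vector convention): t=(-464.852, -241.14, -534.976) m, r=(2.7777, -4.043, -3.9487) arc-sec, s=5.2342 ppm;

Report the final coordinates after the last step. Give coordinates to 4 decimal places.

X=1729222.1566 m, Y=768817.1638 m, Z=-6074685.5664 m

start: φ=-72.801594°, λ=23.971321°, h=3440.020 m
→ ECEF (a=6378388.000, f=1/297.0): X=1729544.1736, Y=769005.5898, Z=-6074163.0540
→ Helmert 7p (PV): X=1729222.1566, Y=768817.1638, Z=-6074685.5664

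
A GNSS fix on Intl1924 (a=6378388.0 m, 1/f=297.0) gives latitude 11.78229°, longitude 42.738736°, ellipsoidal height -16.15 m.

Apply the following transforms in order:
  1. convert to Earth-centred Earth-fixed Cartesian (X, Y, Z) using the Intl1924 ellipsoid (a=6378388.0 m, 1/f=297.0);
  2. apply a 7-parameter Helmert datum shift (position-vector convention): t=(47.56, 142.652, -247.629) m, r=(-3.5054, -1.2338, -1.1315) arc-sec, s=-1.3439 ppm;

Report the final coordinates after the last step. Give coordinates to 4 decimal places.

X=4586630.2409 m, Y=4238246.6824 m, Z=1293553.5354 m

start: φ=11.782290°, λ=42.738736°, h=-16.150 m
→ ECEF (a=6378388.000, f=1/297.0): X=4586573.3353, Y=4238112.8979, Z=1293847.4932
→ Helmert 7p (PV): X=4586630.2409, Y=4238246.6824, Z=1293553.5354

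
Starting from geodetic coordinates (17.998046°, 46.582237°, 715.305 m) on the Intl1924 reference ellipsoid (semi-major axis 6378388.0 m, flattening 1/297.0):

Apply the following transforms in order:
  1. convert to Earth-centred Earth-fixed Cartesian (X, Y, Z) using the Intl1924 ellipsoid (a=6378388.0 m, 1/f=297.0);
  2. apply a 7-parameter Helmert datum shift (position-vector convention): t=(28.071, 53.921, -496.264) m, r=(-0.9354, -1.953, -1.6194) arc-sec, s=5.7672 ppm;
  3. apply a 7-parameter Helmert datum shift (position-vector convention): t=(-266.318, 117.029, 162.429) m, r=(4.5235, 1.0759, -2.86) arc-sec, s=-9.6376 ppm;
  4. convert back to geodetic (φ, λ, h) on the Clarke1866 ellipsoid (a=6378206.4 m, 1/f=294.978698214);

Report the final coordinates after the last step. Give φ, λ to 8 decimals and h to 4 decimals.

start: φ=17.998046°, λ=46.582237°, h=715.305 m
→ ECEF (a=6378388.000, f=1/297.0): X=4171234.0741, Y=4408217.9911, Z=1958423.7408
→ Helmert 7p (PV): X=4171302.2677, Y=4408273.4677, Z=1957958.2754
→ Helmert 7p (PV): X=4171067.0842, Y=4408247.2355, Z=1958176.7515
→ geod (Bowring, a=6378206.400): φ=17.99696087°, λ=46.58357191°, h=745.5845 m

φ=17.99696087°, λ=46.58357191°, h=745.5845 m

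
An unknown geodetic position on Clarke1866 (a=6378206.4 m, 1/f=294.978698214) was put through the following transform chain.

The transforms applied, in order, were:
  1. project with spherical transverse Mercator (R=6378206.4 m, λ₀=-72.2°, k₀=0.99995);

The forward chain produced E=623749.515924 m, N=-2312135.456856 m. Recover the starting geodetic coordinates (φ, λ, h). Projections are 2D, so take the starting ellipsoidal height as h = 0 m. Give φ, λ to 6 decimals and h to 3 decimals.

φ=-20.667600°, λ=-66.219288°, h=0.000 m

start: E=623749.5159, N=-2312135.4569 m
→ tm⁻¹: φ=-20.66760000°, λ=-66.21928800°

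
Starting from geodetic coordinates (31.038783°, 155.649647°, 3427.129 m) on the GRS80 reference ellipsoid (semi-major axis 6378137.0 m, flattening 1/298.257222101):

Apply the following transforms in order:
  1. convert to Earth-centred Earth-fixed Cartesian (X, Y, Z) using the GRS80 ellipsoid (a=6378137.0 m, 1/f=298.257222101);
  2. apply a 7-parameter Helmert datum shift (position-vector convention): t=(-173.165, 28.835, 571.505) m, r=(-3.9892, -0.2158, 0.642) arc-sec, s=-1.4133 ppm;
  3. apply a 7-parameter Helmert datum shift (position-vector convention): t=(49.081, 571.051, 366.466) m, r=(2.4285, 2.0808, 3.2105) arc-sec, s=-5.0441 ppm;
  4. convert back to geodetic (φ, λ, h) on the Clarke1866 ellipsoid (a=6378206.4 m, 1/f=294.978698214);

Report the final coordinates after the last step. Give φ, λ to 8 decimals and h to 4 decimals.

start: φ=31.038783°, λ=155.649647°, h=3427.129 m
→ ECEF (a=6378137.000, f=1/298.257222101): X=-4985866.2890, Y=2256482.0421, Z=3271345.5590
→ Helmert 7p (PV): X=-4986042.8534, Y=2256555.4378, Z=3271863.5835
→ Helmert 7p (PV): X=-4985970.7389, Y=2256998.9777, Z=3272290.4128
→ geod (Bowring, a=6378206.400): φ=31.04653931°, λ=155.64516759°, h=4172.2369 m

φ=31.04653931°, λ=155.64516759°, h=4172.2369 m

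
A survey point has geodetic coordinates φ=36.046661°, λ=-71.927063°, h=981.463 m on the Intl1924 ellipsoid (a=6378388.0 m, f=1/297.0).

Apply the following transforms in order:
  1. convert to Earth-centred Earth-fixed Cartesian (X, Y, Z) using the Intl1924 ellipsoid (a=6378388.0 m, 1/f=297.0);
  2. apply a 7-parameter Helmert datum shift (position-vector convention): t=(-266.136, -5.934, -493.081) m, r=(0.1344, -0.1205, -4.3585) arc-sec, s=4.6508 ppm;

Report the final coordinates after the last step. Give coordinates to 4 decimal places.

start: φ=36.046661°, λ=-71.927063°, h=981.463 m
→ ECEF (a=6378388.000, f=1/297.0): X=1602006.9724, Y=-4909197.5712, Z=3733015.5397
→ Helmert 7p (PV): X=1601642.3714, Y=-4909262.6208, Z=3732537.5574

X=1601642.3714 m, Y=-4909262.6208 m, Z=3732537.5574 m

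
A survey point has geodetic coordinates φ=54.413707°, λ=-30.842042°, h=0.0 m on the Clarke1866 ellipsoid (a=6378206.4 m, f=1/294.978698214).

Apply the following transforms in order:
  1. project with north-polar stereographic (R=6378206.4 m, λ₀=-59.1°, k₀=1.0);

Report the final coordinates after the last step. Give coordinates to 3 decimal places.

start: φ=54.413707°, λ=-30.842042°, h=0.000 m
→ stereo (R=6378206.4, λ₀=-59.1°): E=1938249.3417, N=-3606056.0952

E=1938249.342 m, N=-3606056.095 m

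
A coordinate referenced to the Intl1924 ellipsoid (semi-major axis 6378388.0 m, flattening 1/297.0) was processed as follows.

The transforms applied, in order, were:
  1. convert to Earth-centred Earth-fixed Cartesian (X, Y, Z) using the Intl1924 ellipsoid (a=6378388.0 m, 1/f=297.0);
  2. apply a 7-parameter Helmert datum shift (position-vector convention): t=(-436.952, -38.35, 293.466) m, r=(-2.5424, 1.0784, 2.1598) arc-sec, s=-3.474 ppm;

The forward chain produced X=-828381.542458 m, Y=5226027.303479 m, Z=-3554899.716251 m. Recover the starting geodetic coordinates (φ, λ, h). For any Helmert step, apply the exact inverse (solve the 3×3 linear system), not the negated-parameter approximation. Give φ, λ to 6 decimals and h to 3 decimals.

φ=-34.075603°, λ=99.001449°, h=3025.468 m

start: X=-828381.5425, Y=5226027.3035, Z=-3554899.7163 m
→ Helmert⁻¹: X=-827874.1567, Y=5226136.2979, Z=-3555145.4445
→ geod (Bowring, a=6378388.000): φ=-34.07560300°, λ=99.00144900°, h=3025.4680 m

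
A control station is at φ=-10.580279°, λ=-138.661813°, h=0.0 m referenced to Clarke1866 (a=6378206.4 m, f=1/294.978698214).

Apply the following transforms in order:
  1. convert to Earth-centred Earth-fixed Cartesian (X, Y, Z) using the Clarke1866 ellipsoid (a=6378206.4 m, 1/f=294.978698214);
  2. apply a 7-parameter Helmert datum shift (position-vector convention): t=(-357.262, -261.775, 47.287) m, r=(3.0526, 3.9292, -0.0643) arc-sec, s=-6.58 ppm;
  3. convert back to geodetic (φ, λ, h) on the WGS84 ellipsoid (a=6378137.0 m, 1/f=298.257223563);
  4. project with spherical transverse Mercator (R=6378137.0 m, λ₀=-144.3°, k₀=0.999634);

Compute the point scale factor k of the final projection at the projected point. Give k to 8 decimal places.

start: φ=-10.580279°, λ=-138.661813°, h=0.000 m
→ ECEF (a=6378206.400, f=1/294.978698214): X=-4708030.0194, Y=-4141668.3348, Z=-1163327.5387
→ Helmert 7p (PV): X=-4708379.7541, Y=-4141884.1735, Z=-1163244.2068
→ geod (Bowring, a=6378137.000): φ=-10.57809205°, λ=-138.66244292°, h=444.3724 m
→ into tm (λ₀=-144.3°): φ=-10.57809205°, λ−λ₀=5.63755708°
scale k = 1.00432762

1.00432762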